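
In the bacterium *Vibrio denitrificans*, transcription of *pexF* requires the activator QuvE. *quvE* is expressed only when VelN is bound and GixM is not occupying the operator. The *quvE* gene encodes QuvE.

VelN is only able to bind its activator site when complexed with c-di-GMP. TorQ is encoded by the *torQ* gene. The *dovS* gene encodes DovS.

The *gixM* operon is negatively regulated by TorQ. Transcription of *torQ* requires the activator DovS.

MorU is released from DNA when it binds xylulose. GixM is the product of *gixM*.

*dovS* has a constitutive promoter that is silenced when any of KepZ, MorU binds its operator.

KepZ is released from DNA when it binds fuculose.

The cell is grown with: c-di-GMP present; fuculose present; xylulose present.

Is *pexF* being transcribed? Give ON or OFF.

Fuculose is present, so KepZ is inactive.
Xylulose is present, so MorU is inactive.
With no repressor bound, *dovS* is transcribed.
So DovS is produced and active.
No repressor is bound and DovS is active, so *torQ* is transcribed.
So TorQ is produced and active.
With repressor TorQ bound, *gixM* is not transcribed.
So GixM is not produced.
c-di-GMP is present, so VelN is active.
No repressor is bound and VelN is active, so *quvE* is transcribed.
So QuvE is produced and active.
No repressor is bound and QuvE is active, so *pexF* is transcribed.

ON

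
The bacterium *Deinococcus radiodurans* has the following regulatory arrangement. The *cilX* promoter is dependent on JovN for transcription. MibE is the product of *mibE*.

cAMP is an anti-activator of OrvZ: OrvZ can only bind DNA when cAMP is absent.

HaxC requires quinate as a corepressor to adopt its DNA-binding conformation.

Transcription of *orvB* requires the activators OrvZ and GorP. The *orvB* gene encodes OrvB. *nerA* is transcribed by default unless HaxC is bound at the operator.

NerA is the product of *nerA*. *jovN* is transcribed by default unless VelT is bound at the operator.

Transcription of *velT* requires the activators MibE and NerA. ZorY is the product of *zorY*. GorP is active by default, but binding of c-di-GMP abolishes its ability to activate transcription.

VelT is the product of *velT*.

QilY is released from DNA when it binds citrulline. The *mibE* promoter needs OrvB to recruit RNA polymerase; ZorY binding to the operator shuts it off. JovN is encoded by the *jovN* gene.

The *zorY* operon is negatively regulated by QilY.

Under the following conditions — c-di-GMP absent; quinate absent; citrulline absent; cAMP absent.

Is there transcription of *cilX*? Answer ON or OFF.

Citrulline is absent, so QilY is active.
With repressor QilY bound, *zorY* is not transcribed.
So ZorY is not produced.
cAMP is absent, so OrvZ is active.
c-di-GMP is absent, so GorP is active.
No repressor is bound and OrvZ and GorP are active, so *orvB* is transcribed.
So OrvB is produced and active.
No repressor is bound and OrvB is active, so *mibE* is transcribed.
So MibE is produced and active.
Quinate is absent, so HaxC is inactive.
With no repressor bound, *nerA* is transcribed.
So NerA is produced and active.
No repressor is bound and MibE and NerA are active, so *velT* is transcribed.
So VelT is produced and active.
With repressor VelT bound, *jovN* is not transcribed.
So JovN is not produced.
Required activator JovN is absent, so *cilX* is not transcribed.

OFF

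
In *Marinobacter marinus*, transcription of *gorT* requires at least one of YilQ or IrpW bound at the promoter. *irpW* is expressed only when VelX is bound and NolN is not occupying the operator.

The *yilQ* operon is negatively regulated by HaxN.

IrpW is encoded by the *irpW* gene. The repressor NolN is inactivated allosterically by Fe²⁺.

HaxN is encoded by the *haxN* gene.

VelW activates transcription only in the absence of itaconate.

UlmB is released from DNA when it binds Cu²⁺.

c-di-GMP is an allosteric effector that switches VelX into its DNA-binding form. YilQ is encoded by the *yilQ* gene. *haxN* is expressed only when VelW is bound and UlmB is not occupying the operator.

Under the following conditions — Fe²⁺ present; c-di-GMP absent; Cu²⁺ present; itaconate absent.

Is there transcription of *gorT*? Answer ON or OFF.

Itaconate is absent, so VelW is active.
Cu²⁺ is present, so UlmB is inactive.
No repressor is bound and VelW is active, so *haxN* is transcribed.
So HaxN is produced and active.
With repressor HaxN bound, *yilQ* is not transcribed.
So YilQ is not produced.
Fe²⁺ is present, so NolN is inactive.
c-di-GMP is absent, so VelX is inactive.
Required activator VelX is absent, so *irpW* is not transcribed.
So IrpW is not produced.
No activator is available at the *gorT* promoter, so *gorT* is not transcribed.

OFF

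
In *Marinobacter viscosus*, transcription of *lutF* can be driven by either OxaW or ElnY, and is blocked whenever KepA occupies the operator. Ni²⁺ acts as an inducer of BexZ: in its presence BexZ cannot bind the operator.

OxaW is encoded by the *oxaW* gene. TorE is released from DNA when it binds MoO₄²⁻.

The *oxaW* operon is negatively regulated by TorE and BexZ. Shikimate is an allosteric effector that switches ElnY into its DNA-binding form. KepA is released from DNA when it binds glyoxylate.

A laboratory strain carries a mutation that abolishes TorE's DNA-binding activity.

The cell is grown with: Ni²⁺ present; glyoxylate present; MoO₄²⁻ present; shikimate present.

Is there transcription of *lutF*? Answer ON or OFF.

Glyoxylate is present, so KepA is inactive.
TorE is non-functional in this strain, so it has no effect.
Ni²⁺ is present, so BexZ is inactive.
With no repressor bound, *oxaW* is transcribed.
So OxaW is produced and active.
Shikimate is present, so ElnY is active.
Activator OxaW is present, so *lutF* is transcribed.

ON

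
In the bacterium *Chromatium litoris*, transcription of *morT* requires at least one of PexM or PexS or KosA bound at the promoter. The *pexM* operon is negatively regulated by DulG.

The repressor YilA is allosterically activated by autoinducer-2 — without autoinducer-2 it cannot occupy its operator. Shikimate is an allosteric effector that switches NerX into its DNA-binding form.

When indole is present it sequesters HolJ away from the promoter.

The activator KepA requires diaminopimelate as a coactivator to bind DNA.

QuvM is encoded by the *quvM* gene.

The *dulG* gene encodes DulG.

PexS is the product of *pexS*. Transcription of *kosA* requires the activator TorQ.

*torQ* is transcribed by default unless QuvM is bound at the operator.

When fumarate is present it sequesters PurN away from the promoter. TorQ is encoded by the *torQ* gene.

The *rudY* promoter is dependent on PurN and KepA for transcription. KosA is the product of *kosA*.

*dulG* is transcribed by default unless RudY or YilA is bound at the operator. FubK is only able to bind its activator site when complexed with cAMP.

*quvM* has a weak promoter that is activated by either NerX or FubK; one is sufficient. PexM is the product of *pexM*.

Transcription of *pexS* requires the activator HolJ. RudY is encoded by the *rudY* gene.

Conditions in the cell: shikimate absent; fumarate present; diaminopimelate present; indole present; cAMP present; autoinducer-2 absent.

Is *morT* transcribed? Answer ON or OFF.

Fumarate is present, so PurN is inactive.
Diaminopimelate is present, so KepA is active.
Required activator PurN is absent, so *rudY* is not transcribed.
So RudY is not produced.
Autoinducer-2 is absent, so YilA is inactive.
With no repressor bound, *dulG* is transcribed.
So DulG is produced and active.
With repressor DulG bound, *pexM* is not transcribed.
So PexM is not produced.
Indole is present, so HolJ is inactive.
Required activator HolJ is absent, so *pexS* is not transcribed.
So PexS is not produced.
Shikimate is absent, so NerX is inactive.
cAMP is present, so FubK is active.
Activator FubK is present, so *quvM* is transcribed.
So QuvM is produced and active.
With repressor QuvM bound, *torQ* is not transcribed.
So TorQ is not produced.
Required activator TorQ is absent, so *kosA* is not transcribed.
So KosA is not produced.
No activator is available at the *morT* promoter, so *morT* is not transcribed.

OFF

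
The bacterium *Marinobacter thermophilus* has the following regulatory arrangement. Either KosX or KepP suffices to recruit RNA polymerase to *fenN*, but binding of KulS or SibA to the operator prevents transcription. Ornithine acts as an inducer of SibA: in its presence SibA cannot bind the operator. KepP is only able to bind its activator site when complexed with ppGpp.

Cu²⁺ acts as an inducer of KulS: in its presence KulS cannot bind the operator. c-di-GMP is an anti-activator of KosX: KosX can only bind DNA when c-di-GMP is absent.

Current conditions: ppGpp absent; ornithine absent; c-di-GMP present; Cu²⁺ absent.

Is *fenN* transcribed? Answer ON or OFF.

OFF

Cu²⁺ is absent, so KulS is active.
Ornithine is absent, so SibA is active.
c-di-GMP is present, so KosX is inactive.
ppGpp is absent, so KepP is inactive.
With repressor KulS bound, *fenN* is not transcribed.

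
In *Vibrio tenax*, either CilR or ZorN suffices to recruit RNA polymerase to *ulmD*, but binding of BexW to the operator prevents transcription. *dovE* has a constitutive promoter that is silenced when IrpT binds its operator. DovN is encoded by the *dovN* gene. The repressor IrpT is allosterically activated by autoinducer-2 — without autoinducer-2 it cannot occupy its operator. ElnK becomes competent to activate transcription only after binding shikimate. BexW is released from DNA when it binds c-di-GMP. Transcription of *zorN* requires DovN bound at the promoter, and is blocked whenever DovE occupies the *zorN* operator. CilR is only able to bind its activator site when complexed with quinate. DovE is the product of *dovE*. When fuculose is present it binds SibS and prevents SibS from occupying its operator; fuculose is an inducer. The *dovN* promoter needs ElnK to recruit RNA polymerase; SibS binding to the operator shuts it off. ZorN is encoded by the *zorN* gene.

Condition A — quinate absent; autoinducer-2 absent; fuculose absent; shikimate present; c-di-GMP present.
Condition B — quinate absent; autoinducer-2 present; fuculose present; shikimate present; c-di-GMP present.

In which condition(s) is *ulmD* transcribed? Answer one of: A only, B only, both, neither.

Condition A:
Quinate is absent, so CilR is inactive.
Autoinducer-2 is absent, so IrpT is inactive.
With no repressor bound, *dovE* is transcribed.
So DovE is produced and active.
Fuculose is absent, so SibS is active.
Shikimate is present, so ElnK is active.
With repressor SibS bound, *dovN* is not transcribed.
So DovN is not produced.
With repressor DovE bound, *zorN* is not transcribed.
So ZorN is not produced.
c-di-GMP is present, so BexW is inactive.
No activator is available at the *ulmD* promoter, so *ulmD* is not transcribed.
→ *ulmD* is OFF in A.
Condition B:
Quinate is absent, so CilR is inactive.
Autoinducer-2 is present, so IrpT is active.
With repressor IrpT bound, *dovE* is not transcribed.
So DovE is not produced.
Fuculose is present, so SibS is inactive.
Shikimate is present, so ElnK is active.
No repressor is bound and ElnK is active, so *dovN* is transcribed.
So DovN is produced and active.
No repressor is bound and DovN is active, so *zorN* is transcribed.
So ZorN is produced and active.
c-di-GMP is present, so BexW is inactive.
Activator ZorN is present, so *ulmD* is transcribed.
→ *ulmD* is ON in B.

B only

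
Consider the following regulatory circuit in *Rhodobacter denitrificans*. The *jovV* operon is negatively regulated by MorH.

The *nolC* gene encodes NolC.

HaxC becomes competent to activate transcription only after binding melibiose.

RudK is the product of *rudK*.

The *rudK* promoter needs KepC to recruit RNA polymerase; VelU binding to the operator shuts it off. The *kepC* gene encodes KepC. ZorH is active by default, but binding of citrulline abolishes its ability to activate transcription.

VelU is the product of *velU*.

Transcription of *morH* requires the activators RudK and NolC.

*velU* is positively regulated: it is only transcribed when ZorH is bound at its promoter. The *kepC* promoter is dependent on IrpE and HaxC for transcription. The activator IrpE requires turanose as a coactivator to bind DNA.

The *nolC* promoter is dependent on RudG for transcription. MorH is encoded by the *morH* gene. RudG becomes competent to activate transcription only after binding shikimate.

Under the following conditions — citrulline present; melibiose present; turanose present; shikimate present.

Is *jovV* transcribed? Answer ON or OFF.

OFF

Turanose is present, so IrpE is active.
Melibiose is present, so HaxC is active.
No repressor is bound and IrpE and HaxC are active, so *kepC* is transcribed.
So KepC is produced and active.
Citrulline is present, so ZorH is inactive.
Required activator ZorH is absent, so *velU* is not transcribed.
So VelU is not produced.
No repressor is bound and KepC is active, so *rudK* is transcribed.
So RudK is produced and active.
Shikimate is present, so RudG is active.
No repressor is bound and RudG is active, so *nolC* is transcribed.
So NolC is produced and active.
No repressor is bound and RudK and NolC are active, so *morH* is transcribed.
So MorH is produced and active.
With repressor MorH bound, *jovV* is not transcribed.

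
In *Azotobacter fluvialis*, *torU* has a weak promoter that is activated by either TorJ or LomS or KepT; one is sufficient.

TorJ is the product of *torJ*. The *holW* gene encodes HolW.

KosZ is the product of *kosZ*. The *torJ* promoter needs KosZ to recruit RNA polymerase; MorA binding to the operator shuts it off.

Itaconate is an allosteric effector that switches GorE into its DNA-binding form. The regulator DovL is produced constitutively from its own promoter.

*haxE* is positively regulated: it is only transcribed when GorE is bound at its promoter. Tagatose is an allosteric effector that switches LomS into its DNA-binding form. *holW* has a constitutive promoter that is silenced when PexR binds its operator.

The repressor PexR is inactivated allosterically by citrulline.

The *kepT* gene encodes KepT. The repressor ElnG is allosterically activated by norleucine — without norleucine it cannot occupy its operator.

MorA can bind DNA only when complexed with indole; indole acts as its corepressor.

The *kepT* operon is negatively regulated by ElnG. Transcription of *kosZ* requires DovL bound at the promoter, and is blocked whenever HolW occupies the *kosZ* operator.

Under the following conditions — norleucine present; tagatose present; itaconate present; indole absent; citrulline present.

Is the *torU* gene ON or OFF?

ON

DovL is produced constitutively and is active.
Citrulline is present, so PexR is inactive.
With no repressor bound, *holW* is transcribed.
So HolW is produced and active.
With repressor HolW bound, *kosZ* is not transcribed.
So KosZ is not produced.
Indole is absent, so MorA is inactive.
Required activator KosZ is absent, so *torJ* is not transcribed.
So TorJ is not produced.
Tagatose is present, so LomS is active.
Norleucine is present, so ElnG is active.
With repressor ElnG bound, *kepT* is not transcribed.
So KepT is not produced.
Activator LomS is present, so *torU* is transcribed.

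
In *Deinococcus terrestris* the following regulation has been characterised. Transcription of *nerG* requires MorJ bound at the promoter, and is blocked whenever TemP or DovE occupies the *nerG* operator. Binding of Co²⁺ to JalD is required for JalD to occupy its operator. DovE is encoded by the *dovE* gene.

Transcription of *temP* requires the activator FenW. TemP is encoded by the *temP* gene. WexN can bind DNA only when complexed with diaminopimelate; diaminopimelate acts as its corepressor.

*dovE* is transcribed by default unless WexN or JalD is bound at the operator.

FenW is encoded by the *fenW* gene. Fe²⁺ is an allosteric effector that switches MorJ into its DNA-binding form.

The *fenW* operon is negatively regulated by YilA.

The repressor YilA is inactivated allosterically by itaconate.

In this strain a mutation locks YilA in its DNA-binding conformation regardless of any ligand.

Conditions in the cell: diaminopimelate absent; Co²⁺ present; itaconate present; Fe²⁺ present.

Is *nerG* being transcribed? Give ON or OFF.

YilA is constitutively active in this strain.
With repressor YilA bound, *fenW* is not transcribed.
So FenW is not produced.
Required activator FenW is absent, so *temP* is not transcribed.
So TemP is not produced.
Diaminopimelate is absent, so WexN is inactive.
Co²⁺ is present, so JalD is active.
With repressor JalD bound, *dovE* is not transcribed.
So DovE is not produced.
Fe²⁺ is present, so MorJ is active.
No repressor is bound and MorJ is active, so *nerG* is transcribed.

ON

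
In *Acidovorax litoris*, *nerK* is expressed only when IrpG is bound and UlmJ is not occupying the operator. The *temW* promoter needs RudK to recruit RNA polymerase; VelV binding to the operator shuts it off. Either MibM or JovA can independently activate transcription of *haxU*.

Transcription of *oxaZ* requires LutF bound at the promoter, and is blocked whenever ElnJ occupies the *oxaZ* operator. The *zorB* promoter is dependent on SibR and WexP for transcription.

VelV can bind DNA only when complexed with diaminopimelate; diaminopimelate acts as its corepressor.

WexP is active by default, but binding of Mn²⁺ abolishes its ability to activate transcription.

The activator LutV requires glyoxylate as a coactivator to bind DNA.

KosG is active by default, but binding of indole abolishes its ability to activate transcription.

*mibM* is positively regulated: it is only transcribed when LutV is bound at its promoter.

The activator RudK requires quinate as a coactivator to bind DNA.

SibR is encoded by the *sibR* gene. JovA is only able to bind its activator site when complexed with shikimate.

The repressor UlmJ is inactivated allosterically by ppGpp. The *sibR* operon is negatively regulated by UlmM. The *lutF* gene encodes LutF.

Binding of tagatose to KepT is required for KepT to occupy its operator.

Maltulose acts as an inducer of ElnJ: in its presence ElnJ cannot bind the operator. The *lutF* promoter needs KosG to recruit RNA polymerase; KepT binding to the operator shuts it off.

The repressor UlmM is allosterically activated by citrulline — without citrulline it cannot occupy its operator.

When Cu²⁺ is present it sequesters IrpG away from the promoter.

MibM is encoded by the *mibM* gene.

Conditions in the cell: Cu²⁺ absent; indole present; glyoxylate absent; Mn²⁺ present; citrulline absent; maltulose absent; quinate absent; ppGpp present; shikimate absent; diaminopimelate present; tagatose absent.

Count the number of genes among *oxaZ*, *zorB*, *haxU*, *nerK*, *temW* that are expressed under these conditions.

Tagatose is absent, so KepT is inactive.
Indole is present, so KosG is inactive.
Required activator KosG is absent, so *lutF* is not transcribed.
So LutF is not produced.
Maltulose is absent, so ElnJ is active.
With repressor ElnJ bound, *oxaZ* is not transcribed.
→ *oxaZ* is OFF.
Citrulline is absent, so UlmM is inactive.
With no repressor bound, *sibR* is transcribed.
So SibR is produced and active.
Mn²⁺ is present, so WexP is inactive.
Required activator WexP is absent, so *zorB* is not transcribed.
→ *zorB* is OFF.
Glyoxylate is absent, so LutV is inactive.
Required activator LutV is absent, so *mibM* is not transcribed.
So MibM is not produced.
Shikimate is absent, so JovA is inactive.
No activator is available at the *haxU* promoter, so *haxU* is not transcribed.
→ *haxU* is OFF.
ppGpp is present, so UlmJ is inactive.
Cu²⁺ is absent, so IrpG is active.
No repressor is bound and IrpG is active, so *nerK* is transcribed.
→ *nerK* is ON.
Diaminopimelate is present, so VelV is active.
Quinate is absent, so RudK is inactive.
With repressor VelV bound, *temW* is not transcribed.
→ *temW* is OFF.
1 of the 5 genes is transcribed.

1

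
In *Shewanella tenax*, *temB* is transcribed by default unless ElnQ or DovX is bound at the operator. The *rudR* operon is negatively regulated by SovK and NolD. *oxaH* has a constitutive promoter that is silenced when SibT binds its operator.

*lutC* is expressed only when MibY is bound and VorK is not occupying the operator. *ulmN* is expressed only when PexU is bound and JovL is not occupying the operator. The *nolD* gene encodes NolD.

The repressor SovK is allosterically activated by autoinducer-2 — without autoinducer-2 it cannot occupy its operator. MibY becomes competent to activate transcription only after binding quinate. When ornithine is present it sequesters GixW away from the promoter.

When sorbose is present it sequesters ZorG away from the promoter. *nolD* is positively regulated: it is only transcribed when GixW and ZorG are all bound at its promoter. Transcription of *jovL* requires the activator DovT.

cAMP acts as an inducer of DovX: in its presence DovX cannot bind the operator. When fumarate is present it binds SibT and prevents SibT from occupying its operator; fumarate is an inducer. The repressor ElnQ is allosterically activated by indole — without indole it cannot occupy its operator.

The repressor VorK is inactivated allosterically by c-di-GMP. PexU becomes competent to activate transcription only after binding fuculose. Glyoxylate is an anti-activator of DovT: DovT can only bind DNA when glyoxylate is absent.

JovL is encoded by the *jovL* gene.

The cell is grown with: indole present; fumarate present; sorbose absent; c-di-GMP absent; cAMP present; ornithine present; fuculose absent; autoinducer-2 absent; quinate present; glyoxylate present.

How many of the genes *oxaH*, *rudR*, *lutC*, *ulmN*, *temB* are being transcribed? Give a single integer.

Fumarate is present, so SibT is inactive.
With no repressor bound, *oxaH* is transcribed.
→ *oxaH* is ON.
Autoinducer-2 is absent, so SovK is inactive.
Ornithine is present, so GixW is inactive.
Sorbose is absent, so ZorG is active.
Required activator GixW is absent, so *nolD* is not transcribed.
So NolD is not produced.
With no repressor bound, *rudR* is transcribed.
→ *rudR* is ON.
Quinate is present, so MibY is active.
c-di-GMP is absent, so VorK is active.
With repressor VorK bound, *lutC* is not transcribed.
→ *lutC* is OFF.
Fuculose is absent, so PexU is inactive.
Glyoxylate is present, so DovT is inactive.
Required activator DovT is absent, so *jovL* is not transcribed.
So JovL is not produced.
Required activator PexU is absent, so *ulmN* is not transcribed.
→ *ulmN* is OFF.
Indole is present, so ElnQ is active.
cAMP is present, so DovX is inactive.
With repressor ElnQ bound, *temB* is not transcribed.
→ *temB* is OFF.
2 of the 5 genes are transcribed.

2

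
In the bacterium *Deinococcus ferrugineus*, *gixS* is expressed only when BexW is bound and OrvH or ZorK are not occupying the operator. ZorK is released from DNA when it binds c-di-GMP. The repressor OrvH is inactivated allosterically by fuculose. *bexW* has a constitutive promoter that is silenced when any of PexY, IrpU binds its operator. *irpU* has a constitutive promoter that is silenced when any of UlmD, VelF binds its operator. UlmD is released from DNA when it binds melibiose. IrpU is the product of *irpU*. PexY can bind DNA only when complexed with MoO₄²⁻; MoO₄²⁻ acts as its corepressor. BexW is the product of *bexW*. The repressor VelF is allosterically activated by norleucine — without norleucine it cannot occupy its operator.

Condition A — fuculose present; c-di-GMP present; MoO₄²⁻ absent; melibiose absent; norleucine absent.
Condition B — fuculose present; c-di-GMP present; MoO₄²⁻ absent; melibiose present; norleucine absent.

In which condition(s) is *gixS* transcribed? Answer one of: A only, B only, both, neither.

A only

Condition A:
Fuculose is present, so OrvH is inactive.
c-di-GMP is present, so ZorK is inactive.
MoO₄²⁻ is absent, so PexY is inactive.
Melibiose is absent, so UlmD is active.
Norleucine is absent, so VelF is inactive.
With repressor UlmD bound, *irpU* is not transcribed.
So IrpU is not produced.
With no repressor bound, *bexW* is transcribed.
So BexW is produced and active.
No repressor is bound and BexW is active, so *gixS* is transcribed.
→ *gixS* is ON in A.
Condition B:
Fuculose is present, so OrvH is inactive.
c-di-GMP is present, so ZorK is inactive.
MoO₄²⁻ is absent, so PexY is inactive.
Melibiose is present, so UlmD is inactive.
Norleucine is absent, so VelF is inactive.
With no repressor bound, *irpU* is transcribed.
So IrpU is produced and active.
With repressor IrpU bound, *bexW* is not transcribed.
So BexW is not produced.
Required activator BexW is absent, so *gixS* is not transcribed.
→ *gixS* is OFF in B.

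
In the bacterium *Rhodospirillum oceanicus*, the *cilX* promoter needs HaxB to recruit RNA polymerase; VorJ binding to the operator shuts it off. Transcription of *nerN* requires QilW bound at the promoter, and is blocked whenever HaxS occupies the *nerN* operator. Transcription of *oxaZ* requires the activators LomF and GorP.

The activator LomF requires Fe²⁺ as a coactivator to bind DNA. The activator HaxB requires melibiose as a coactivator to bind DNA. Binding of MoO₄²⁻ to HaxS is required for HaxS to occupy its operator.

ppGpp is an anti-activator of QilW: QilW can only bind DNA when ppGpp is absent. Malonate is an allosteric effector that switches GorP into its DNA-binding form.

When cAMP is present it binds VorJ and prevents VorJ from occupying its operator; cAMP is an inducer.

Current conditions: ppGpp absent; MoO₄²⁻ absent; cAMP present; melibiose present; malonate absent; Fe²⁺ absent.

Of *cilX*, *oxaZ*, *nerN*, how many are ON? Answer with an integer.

Melibiose is present, so HaxB is active.
cAMP is present, so VorJ is inactive.
No repressor is bound and HaxB is active, so *cilX* is transcribed.
→ *cilX* is ON.
Fe²⁺ is absent, so LomF is inactive.
Malonate is absent, so GorP is inactive.
Required activator LomF is absent, so *oxaZ* is not transcribed.
→ *oxaZ* is OFF.
ppGpp is absent, so QilW is active.
MoO₄²⁻ is absent, so HaxS is inactive.
No repressor is bound and QilW is active, so *nerN* is transcribed.
→ *nerN* is ON.
2 of the 3 genes are transcribed.

2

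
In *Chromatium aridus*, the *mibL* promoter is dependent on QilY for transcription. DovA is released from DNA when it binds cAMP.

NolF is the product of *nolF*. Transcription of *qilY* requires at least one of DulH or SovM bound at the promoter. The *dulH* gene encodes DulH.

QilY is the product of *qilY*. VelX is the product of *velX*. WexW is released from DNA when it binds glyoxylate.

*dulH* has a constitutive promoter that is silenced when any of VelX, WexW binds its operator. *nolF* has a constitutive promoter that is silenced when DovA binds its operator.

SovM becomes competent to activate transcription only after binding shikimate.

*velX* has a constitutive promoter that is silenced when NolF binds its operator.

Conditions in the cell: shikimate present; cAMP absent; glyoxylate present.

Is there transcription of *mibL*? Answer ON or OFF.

ON

cAMP is absent, so DovA is active.
With repressor DovA bound, *nolF* is not transcribed.
So NolF is not produced.
With no repressor bound, *velX* is transcribed.
So VelX is produced and active.
Glyoxylate is present, so WexW is inactive.
With repressor VelX bound, *dulH* is not transcribed.
So DulH is not produced.
Shikimate is present, so SovM is active.
Activator SovM is present, so *qilY* is transcribed.
So QilY is produced and active.
No repressor is bound and QilY is active, so *mibL* is transcribed.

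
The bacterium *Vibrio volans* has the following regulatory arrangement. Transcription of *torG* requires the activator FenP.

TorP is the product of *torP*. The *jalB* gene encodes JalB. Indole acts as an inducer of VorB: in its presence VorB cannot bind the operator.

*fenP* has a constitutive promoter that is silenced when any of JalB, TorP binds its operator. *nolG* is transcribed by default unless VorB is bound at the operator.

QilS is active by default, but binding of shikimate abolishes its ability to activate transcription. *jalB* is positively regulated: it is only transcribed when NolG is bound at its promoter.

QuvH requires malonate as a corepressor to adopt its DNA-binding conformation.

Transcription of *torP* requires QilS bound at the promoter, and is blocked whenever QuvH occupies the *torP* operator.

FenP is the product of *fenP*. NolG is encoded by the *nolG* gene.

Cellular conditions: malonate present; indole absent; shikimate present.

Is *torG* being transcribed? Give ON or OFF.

Indole is absent, so VorB is active.
With repressor VorB bound, *nolG* is not transcribed.
So NolG is not produced.
Required activator NolG is absent, so *jalB* is not transcribed.
So JalB is not produced.
Shikimate is present, so QilS is inactive.
Malonate is present, so QuvH is active.
With repressor QuvH bound, *torP* is not transcribed.
So TorP is not produced.
With no repressor bound, *fenP* is transcribed.
So FenP is produced and active.
No repressor is bound and FenP is active, so *torG* is transcribed.

ON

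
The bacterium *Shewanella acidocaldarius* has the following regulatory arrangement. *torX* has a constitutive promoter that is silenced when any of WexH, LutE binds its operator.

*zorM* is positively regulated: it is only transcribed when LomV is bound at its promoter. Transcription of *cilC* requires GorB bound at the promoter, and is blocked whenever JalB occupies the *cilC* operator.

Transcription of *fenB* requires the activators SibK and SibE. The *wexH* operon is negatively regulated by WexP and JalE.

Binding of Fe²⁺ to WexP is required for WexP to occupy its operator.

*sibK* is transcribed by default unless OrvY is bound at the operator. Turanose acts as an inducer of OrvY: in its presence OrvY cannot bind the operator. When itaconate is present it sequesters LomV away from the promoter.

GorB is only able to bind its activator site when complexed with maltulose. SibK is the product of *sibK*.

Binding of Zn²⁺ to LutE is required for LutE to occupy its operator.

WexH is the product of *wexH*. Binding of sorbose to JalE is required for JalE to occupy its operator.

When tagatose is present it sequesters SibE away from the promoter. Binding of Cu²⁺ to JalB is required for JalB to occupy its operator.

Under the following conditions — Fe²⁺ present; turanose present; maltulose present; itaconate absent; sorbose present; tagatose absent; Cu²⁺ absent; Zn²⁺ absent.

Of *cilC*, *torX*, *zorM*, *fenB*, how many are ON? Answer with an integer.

Maltulose is present, so GorB is active.
Cu²⁺ is absent, so JalB is inactive.
No repressor is bound and GorB is active, so *cilC* is transcribed.
→ *cilC* is ON.
Fe²⁺ is present, so WexP is active.
Sorbose is present, so JalE is active.
With repressor WexP bound, *wexH* is not transcribed.
So WexH is not produced.
Zn²⁺ is absent, so LutE is inactive.
With no repressor bound, *torX* is transcribed.
→ *torX* is ON.
Itaconate is absent, so LomV is active.
No repressor is bound and LomV is active, so *zorM* is transcribed.
→ *zorM* is ON.
Turanose is present, so OrvY is inactive.
With no repressor bound, *sibK* is transcribed.
So SibK is produced and active.
Tagatose is absent, so SibE is active.
No repressor is bound and SibK and SibE are active, so *fenB* is transcribed.
→ *fenB* is ON.
4 of the 4 genes are transcribed.

4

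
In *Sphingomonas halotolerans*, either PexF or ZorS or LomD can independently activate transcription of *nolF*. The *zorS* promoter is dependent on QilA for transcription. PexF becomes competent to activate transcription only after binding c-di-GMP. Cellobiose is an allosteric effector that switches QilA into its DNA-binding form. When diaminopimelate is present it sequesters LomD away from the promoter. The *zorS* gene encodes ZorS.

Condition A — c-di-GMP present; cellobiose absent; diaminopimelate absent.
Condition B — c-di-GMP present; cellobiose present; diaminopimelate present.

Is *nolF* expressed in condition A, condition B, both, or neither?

both

Condition A:
c-di-GMP is present, so PexF is active.
Cellobiose is absent, so QilA is inactive.
Required activator QilA is absent, so *zorS* is not transcribed.
So ZorS is not produced.
Diaminopimelate is absent, so LomD is active.
Activator PexF is present, so *nolF* is transcribed.
→ *nolF* is ON in A.
Condition B:
c-di-GMP is present, so PexF is active.
Cellobiose is present, so QilA is active.
No repressor is bound and QilA is active, so *zorS* is transcribed.
So ZorS is produced and active.
Diaminopimelate is present, so LomD is inactive.
Activator PexF is present, so *nolF* is transcribed.
→ *nolF* is ON in B.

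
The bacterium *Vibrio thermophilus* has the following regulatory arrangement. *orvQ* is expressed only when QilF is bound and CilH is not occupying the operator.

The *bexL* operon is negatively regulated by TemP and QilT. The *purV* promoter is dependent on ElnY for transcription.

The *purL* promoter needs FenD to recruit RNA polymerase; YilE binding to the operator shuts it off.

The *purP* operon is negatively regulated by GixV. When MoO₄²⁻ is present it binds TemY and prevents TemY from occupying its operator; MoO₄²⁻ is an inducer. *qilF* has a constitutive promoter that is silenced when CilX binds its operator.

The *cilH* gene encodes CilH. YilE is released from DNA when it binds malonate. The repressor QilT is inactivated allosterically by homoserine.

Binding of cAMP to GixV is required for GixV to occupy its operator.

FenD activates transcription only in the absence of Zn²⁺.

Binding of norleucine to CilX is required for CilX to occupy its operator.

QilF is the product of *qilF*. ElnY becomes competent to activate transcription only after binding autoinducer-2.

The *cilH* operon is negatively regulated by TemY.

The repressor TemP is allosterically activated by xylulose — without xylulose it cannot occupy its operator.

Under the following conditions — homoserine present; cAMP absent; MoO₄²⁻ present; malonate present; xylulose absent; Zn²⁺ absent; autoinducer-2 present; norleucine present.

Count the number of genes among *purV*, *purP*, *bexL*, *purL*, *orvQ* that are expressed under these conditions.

Autoinducer-2 is present, so ElnY is active.
No repressor is bound and ElnY is active, so *purV* is transcribed.
→ *purV* is ON.
cAMP is absent, so GixV is inactive.
With no repressor bound, *purP* is transcribed.
→ *purP* is ON.
Xylulose is absent, so TemP is inactive.
Homoserine is present, so QilT is inactive.
With no repressor bound, *bexL* is transcribed.
→ *bexL* is ON.
Malonate is present, so YilE is inactive.
Zn²⁺ is absent, so FenD is active.
No repressor is bound and FenD is active, so *purL* is transcribed.
→ *purL* is ON.
Norleucine is present, so CilX is active.
With repressor CilX bound, *qilF* is not transcribed.
So QilF is not produced.
MoO₄²⁻ is present, so TemY is inactive.
With no repressor bound, *cilH* is transcribed.
So CilH is produced and active.
With repressor CilH bound, *orvQ* is not transcribed.
→ *orvQ* is OFF.
4 of the 5 genes are transcribed.

4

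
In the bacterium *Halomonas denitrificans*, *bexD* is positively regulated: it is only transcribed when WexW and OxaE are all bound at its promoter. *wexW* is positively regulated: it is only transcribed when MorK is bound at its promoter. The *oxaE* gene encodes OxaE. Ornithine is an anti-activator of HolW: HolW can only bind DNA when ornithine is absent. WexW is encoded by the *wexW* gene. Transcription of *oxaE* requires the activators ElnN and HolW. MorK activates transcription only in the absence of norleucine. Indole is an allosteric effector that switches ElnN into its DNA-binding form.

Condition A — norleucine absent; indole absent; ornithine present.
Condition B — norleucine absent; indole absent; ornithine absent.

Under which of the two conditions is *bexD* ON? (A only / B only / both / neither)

neither

Condition A:
Norleucine is absent, so MorK is active.
No repressor is bound and MorK is active, so *wexW* is transcribed.
So WexW is produced and active.
Indole is absent, so ElnN is inactive.
Ornithine is present, so HolW is inactive.
Required activator ElnN is absent, so *oxaE* is not transcribed.
So OxaE is not produced.
Required activator OxaE is absent, so *bexD* is not transcribed.
→ *bexD* is OFF in A.
Condition B:
Norleucine is absent, so MorK is active.
No repressor is bound and MorK is active, so *wexW* is transcribed.
So WexW is produced and active.
Indole is absent, so ElnN is inactive.
Ornithine is absent, so HolW is active.
Required activator ElnN is absent, so *oxaE* is not transcribed.
So OxaE is not produced.
Required activator OxaE is absent, so *bexD* is not transcribed.
→ *bexD* is OFF in B.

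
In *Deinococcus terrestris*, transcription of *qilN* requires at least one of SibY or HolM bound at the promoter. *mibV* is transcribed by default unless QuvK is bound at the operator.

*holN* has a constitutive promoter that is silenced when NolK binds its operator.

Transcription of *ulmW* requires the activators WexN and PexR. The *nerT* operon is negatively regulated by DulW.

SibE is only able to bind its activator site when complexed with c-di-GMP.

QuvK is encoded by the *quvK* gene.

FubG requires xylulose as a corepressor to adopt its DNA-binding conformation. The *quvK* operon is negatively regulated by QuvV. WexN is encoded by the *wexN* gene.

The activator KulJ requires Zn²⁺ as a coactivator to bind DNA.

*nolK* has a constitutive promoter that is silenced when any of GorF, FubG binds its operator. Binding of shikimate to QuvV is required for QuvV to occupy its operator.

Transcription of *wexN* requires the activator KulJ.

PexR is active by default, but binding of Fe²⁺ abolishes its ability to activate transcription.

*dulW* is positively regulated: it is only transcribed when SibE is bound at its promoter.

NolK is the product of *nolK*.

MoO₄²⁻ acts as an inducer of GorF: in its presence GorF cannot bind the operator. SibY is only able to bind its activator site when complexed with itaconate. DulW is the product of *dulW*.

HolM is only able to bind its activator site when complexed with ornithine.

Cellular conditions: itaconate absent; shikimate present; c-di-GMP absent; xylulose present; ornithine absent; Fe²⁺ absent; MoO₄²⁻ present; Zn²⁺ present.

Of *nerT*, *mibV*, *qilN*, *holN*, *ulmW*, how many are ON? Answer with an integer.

c-di-GMP is absent, so SibE is inactive.
Required activator SibE is absent, so *dulW* is not transcribed.
So DulW is not produced.
With no repressor bound, *nerT* is transcribed.
→ *nerT* is ON.
Shikimate is present, so QuvV is active.
With repressor QuvV bound, *quvK* is not transcribed.
So QuvK is not produced.
With no repressor bound, *mibV* is transcribed.
→ *mibV* is ON.
Itaconate is absent, so SibY is inactive.
Ornithine is absent, so HolM is inactive.
No activator is available at the *qilN* promoter, so *qilN* is not transcribed.
→ *qilN* is OFF.
MoO₄²⁻ is present, so GorF is inactive.
Xylulose is present, so FubG is active.
With repressor FubG bound, *nolK* is not transcribed.
So NolK is not produced.
With no repressor bound, *holN* is transcribed.
→ *holN* is ON.
Zn²⁺ is present, so KulJ is active.
No repressor is bound and KulJ is active, so *wexN* is transcribed.
So WexN is produced and active.
Fe²⁺ is absent, so PexR is active.
No repressor is bound and WexN and PexR are active, so *ulmW* is transcribed.
→ *ulmW* is ON.
4 of the 5 genes are transcribed.

4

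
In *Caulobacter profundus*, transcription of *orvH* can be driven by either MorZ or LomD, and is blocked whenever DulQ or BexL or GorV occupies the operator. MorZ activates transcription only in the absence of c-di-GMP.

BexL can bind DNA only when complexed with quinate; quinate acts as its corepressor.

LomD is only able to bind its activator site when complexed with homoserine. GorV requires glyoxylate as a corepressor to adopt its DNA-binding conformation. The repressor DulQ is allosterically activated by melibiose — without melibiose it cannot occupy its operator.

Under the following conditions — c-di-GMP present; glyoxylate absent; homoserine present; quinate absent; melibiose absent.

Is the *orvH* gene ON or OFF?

ON

Melibiose is absent, so DulQ is inactive.
c-di-GMP is present, so MorZ is inactive.
Homoserine is present, so LomD is active.
Quinate is absent, so BexL is inactive.
Glyoxylate is absent, so GorV is inactive.
Activator LomD is present, so *orvH* is transcribed.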